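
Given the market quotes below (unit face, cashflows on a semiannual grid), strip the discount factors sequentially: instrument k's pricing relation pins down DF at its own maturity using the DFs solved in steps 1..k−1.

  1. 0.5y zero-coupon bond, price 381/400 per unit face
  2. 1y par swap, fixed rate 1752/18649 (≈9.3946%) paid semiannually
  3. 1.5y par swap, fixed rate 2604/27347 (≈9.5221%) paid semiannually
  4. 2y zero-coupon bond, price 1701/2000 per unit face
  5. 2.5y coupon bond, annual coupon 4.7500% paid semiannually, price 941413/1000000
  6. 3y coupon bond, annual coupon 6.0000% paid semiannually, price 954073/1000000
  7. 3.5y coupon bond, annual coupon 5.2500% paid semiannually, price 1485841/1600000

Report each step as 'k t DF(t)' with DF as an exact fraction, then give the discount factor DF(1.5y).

step 1 [0.5y] zero: DF = P = 381/400 ≈ 0.952500
step 2 [1y] swap r/2=876/18649: DF=(1 − 876/18649·(0.952500))/(1+876/18649) = 2281/2500 ≈ 0.912400
step 3 [1.5y] swap r/2=1302/27347: DF=(1 − 1302/27347·(0.952500+0.912400))/(1+1302/27347) = 4349/5000 ≈ 0.869800
step 4 [2y] zero: DF = P = 1701/2000 ≈ 0.850500
step 5 [2.5y] bond c/2=19/800: DF=(941413/1000000 − 19/800·(0.952500+0.912400+0.869800+0.850500))/(1+19/800) = 2091/2500 ≈ 0.836400
step 6 [3y] bond c/2=3/100: DF=(954073/1000000 − 3/100·(0.952500+0.912400+0.869800+0.850500+0.836400))/(1+3/100) = 319/400 ≈ 0.797500
step 7 [3.5y] bond c/2=21/800: DF=(1485841/1600000 − 21/800·(0.952500+0.912400+0.869800+0.850500+0.836400+0.797500))/(1+21/800) = 3857/5000 ≈ 0.771400

1 1/2 381/400
2 1 2281/2500
3 3/2 4349/5000
4 2 1701/2000
5 5/2 2091/2500
6 3 319/400
7 7/2 3857/5000
DF(1.5y) = 4349/5000 ≈ 0.869800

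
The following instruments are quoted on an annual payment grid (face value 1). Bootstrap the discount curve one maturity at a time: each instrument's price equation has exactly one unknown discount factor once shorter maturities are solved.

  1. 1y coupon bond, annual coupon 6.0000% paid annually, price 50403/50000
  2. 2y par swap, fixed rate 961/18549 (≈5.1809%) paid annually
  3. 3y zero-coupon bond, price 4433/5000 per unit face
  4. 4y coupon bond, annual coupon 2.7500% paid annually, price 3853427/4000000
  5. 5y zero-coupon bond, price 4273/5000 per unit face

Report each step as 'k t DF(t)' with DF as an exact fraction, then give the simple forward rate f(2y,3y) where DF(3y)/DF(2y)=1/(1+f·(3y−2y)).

1 1 951/1000
2 2 9039/10000
3 3 4433/5000
4 4 4321/5000
5 5 4273/5000
f(2y,3y) = ((9039/10000)/(4433/5000) − 1)/(1) = 173/8866 ≈ 1.9513%

step 1 [1y] bond c/1=3/50: DF=(50403/50000 − 3/50·(0))/(1+3/50) = 951/1000 ≈ 0.951000
step 2 [2y] swap r/1=961/18549: DF=(1 − 961/18549·(0.951000))/(1+961/18549) = 9039/10000 ≈ 0.903900
step 3 [3y] zero: DF = P = 4433/5000 ≈ 0.886600
step 4 [4y] bond c/1=11/400: DF=(3853427/4000000 − 11/400·(0.951000+0.903900+0.886600))/(1+11/400) = 4321/5000 ≈ 0.864200
step 5 [5y] zero: DF = P = 4273/5000 ≈ 0.854600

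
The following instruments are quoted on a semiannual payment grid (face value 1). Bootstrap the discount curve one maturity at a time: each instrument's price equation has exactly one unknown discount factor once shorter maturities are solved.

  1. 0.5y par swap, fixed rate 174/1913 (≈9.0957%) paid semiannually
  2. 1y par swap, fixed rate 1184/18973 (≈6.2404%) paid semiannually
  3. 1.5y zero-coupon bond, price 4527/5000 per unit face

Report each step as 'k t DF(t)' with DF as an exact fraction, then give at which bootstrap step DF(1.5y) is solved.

1 1/2 1913/2000
2 1 588/625
3 3/2 4527/5000
DF(1.5y) is solved at step 3

step 1 [0.5y] swap r/2=87/1913: DF=(1 − 87/1913·(0))/(1+87/1913) = 1913/2000 ≈ 0.956500
step 2 [1y] swap r/2=592/18973: DF=(1 − 592/18973·(0.956500))/(1+592/18973) = 588/625 ≈ 0.940800
step 3 [1.5y] zero: DF = P = 4527/5000 ≈ 0.905400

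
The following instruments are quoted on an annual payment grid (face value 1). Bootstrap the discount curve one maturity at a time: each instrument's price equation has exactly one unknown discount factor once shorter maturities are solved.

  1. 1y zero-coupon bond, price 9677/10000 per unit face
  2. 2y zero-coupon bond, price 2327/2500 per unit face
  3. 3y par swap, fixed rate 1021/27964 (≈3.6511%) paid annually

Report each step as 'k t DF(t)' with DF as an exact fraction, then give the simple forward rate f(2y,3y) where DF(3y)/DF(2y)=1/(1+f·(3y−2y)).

1 1 9677/10000
2 2 2327/2500
3 3 8979/10000
f(2y,3y) = ((2327/2500)/(8979/10000) − 1)/(1) = 329/8979 ≈ 3.6641%

step 1 [1y] zero: DF = P = 9677/10000 ≈ 0.967700
step 2 [2y] zero: DF = P = 2327/2500 ≈ 0.930800
step 3 [3y] swap r/1=1021/27964: DF=(1 − 1021/27964·(0.967700+0.930800))/(1+1021/27964) = 8979/10000 ≈ 0.897900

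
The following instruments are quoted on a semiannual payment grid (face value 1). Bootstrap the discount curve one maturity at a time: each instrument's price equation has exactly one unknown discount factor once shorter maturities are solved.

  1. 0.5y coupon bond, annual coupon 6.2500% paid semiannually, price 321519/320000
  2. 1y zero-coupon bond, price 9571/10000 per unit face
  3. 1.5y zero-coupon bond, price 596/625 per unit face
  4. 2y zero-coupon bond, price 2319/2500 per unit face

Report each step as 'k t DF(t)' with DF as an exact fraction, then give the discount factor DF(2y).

1 1/2 9743/10000
2 1 9571/10000
3 3/2 596/625
4 2 2319/2500
DF(2y) = 2319/2500 ≈ 0.927600

step 1 [0.5y] bond c/2=1/32: DF=(321519/320000 − 1/32·(0))/(1+1/32) = 9743/10000 ≈ 0.974300
step 2 [1y] zero: DF = P = 9571/10000 ≈ 0.957100
step 3 [1.5y] zero: DF = P = 596/625 ≈ 0.953600
step 4 [2y] zero: DF = P = 2319/2500 ≈ 0.927600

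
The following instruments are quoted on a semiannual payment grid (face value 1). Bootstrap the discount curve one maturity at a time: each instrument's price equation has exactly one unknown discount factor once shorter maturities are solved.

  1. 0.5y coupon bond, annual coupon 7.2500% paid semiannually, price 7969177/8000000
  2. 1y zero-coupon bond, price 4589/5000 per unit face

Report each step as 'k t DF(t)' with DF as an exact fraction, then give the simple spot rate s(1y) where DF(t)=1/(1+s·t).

step 1 [0.5y] bond c/2=29/800: DF=(7969177/8000000 − 29/800·(0))/(1+29/800) = 9613/10000 ≈ 0.961300
step 2 [1y] zero: DF = P = 4589/5000 ≈ 0.917800

1 1/2 9613/10000
2 1 4589/5000
s(1y) = (1/(4589/5000) − 1)/(1) = 411/4589 ≈ 8.9562%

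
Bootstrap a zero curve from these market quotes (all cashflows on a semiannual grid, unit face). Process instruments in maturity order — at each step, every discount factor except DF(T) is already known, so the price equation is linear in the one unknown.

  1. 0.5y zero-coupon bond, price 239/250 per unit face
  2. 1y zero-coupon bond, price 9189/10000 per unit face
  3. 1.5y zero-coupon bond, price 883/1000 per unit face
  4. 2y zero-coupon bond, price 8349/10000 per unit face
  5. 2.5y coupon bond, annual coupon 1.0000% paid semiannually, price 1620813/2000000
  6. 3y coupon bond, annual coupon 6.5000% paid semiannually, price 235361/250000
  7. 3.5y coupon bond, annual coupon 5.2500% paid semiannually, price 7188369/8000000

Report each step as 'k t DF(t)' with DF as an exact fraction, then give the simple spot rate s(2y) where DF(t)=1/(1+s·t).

1 1/2 239/250
2 1 9189/10000
3 3/2 883/1000
4 2 8349/10000
5 5/2 1577/2000
6 3 7739/10000
7 7/2 7437/10000
s(2y) = (1/(8349/10000) − 1)/(2) = 1651/16698 ≈ 9.8874%

step 1 [0.5y] zero: DF = P = 239/250 ≈ 0.956000
step 2 [1y] zero: DF = P = 9189/10000 ≈ 0.918900
step 3 [1.5y] zero: DF = P = 883/1000 ≈ 0.883000
step 4 [2y] zero: DF = P = 8349/10000 ≈ 0.834900
step 5 [2.5y] bond c/2=1/200: DF=(1620813/2000000 − 1/200·(0.956000+0.918900+0.883000+0.834900))/(1+1/200) = 1577/2000 ≈ 0.788500
step 6 [3y] bond c/2=13/400: DF=(235361/250000 − 13/400·(0.956000+0.918900+0.883000+0.834900+0.788500))/(1+13/400) = 7739/10000 ≈ 0.773900
step 7 [3.5y] bond c/2=21/800: DF=(7188369/8000000 − 21/800·(0.956000+0.918900+0.883000+0.834900+0.788500+0.773900))/(1+21/800) = 7437/10000 ≈ 0.743700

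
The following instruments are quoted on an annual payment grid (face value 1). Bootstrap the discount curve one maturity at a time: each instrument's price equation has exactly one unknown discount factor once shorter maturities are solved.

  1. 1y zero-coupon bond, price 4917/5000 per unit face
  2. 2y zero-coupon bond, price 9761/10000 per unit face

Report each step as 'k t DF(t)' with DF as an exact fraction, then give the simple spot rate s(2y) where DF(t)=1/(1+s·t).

1 1 4917/5000
2 2 9761/10000
s(2y) = (1/(9761/10000) − 1)/(2) = 239/19522 ≈ 1.2243%

step 1 [1y] zero: DF = P = 4917/5000 ≈ 0.983400
step 2 [2y] zero: DF = P = 9761/10000 ≈ 0.976100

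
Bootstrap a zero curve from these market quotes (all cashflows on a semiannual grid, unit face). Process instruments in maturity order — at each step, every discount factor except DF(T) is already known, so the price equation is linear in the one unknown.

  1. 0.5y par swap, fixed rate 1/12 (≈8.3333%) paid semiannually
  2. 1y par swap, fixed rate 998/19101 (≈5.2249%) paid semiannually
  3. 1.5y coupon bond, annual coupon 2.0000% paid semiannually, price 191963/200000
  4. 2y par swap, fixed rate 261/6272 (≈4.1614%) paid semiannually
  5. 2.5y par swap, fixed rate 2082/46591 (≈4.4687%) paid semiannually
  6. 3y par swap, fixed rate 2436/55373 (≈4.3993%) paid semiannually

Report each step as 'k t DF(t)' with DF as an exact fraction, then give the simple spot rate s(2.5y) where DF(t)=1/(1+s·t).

1 1/2 24/25
2 1 9501/10000
3 3/2 4657/5000
4 2 9217/10000
5 5/2 8959/10000
6 3 4391/5000
s(2.5y) = (1/(8959/10000) − 1)/(5/2) = 2082/44795 ≈ 4.6478%

step 1 [0.5y] swap r/2=1/24: DF=(1 − 1/24·(0))/(1+1/24) = 24/25 ≈ 0.960000
step 2 [1y] swap r/2=499/19101: DF=(1 − 499/19101·(0.960000))/(1+499/19101) = 9501/10000 ≈ 0.950100
step 3 [1.5y] bond c/2=1/100: DF=(191963/200000 − 1/100·(0.960000+0.950100))/(1+1/100) = 4657/5000 ≈ 0.931400
step 4 [2y] swap r/2=261/12544: DF=(1 − 261/12544·(0.960000+0.950100+0.931400))/(1+261/12544) = 9217/10000 ≈ 0.921700
step 5 [2.5y] swap r/2=1041/46591: DF=(1 − 1041/46591·(0.960000+0.950100+0.931400+0.921700))/(1+1041/46591) = 8959/10000 ≈ 0.895900
step 6 [3y] swap r/2=1218/55373: DF=(1 − 1218/55373·(0.960000+0.950100+0.931400+0.921700+0.895900))/(1+1218/55373) = 4391/5000 ≈ 0.878200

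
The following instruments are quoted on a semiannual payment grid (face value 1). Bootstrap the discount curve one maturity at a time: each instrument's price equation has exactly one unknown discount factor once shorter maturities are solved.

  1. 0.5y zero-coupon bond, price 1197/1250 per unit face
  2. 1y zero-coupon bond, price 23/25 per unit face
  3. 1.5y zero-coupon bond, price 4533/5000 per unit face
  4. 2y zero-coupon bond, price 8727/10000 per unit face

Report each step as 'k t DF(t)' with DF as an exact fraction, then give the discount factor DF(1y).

step 1 [0.5y] zero: DF = P = 1197/1250 ≈ 0.957600
step 2 [1y] zero: DF = P = 23/25 ≈ 0.920000
step 3 [1.5y] zero: DF = P = 4533/5000 ≈ 0.906600
step 4 [2y] zero: DF = P = 8727/10000 ≈ 0.872700

1 1/2 1197/1250
2 1 23/25
3 3/2 4533/5000
4 2 8727/10000
DF(1y) = 23/25 ≈ 0.920000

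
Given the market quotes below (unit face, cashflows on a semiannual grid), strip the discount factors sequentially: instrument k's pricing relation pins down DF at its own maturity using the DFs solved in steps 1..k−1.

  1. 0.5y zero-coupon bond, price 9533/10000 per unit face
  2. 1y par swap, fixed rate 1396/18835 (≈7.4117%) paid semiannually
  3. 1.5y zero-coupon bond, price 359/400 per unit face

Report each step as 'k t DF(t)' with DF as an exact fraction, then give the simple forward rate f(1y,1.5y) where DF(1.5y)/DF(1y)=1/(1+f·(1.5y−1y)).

step 1 [0.5y] zero: DF = P = 9533/10000 ≈ 0.953300
step 2 [1y] swap r/2=698/18835: DF=(1 − 698/18835·(0.953300))/(1+698/18835) = 4651/5000 ≈ 0.930200
step 3 [1.5y] zero: DF = P = 359/400 ≈ 0.897500

1 1/2 9533/10000
2 1 4651/5000
3 3/2 359/400
f(1y,1.5y) = ((4651/5000)/(359/400) − 1)/(1/2) = 654/8975 ≈ 7.2869%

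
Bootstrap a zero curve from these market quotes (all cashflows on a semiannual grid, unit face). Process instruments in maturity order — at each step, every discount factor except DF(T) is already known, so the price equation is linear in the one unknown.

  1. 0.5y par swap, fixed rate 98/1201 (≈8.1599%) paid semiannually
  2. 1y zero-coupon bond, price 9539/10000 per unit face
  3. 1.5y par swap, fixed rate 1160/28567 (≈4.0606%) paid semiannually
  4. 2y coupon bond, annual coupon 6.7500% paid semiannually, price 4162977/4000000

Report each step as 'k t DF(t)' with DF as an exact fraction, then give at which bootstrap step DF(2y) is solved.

step 1 [0.5y] swap r/2=49/1201: DF=(1 − 49/1201·(0))/(1+49/1201) = 1201/1250 ≈ 0.960800
step 2 [1y] zero: DF = P = 9539/10000 ≈ 0.953900
step 3 [1.5y] swap r/2=580/28567: DF=(1 − 580/28567·(0.960800+0.953900))/(1+580/28567) = 471/500 ≈ 0.942000
step 4 [2y] bond c/2=27/800: DF=(4162977/4000000 − 27/800·(0.960800+0.953900+0.942000))/(1+27/800) = 1827/2000 ≈ 0.913500

1 1/2 1201/1250
2 1 9539/10000
3 3/2 471/500
4 2 1827/2000
DF(2y) is solved at step 4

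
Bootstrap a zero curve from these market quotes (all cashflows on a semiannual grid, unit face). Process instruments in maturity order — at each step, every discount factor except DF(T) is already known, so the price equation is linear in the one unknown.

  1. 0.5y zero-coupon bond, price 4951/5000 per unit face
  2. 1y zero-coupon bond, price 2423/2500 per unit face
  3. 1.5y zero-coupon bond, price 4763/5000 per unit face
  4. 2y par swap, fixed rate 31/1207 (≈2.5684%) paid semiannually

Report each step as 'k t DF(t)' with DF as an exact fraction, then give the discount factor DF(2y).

1 1/2 4951/5000
2 1 2423/2500
3 3/2 4763/5000
4 2 594/625
DF(2y) = 594/625 ≈ 0.950400

step 1 [0.5y] zero: DF = P = 4951/5000 ≈ 0.990200
step 2 [1y] zero: DF = P = 2423/2500 ≈ 0.969200
step 3 [1.5y] zero: DF = P = 4763/5000 ≈ 0.952600
step 4 [2y] swap r/2=31/2414: DF=(1 − 31/2414·(0.990200+0.969200+0.952600))/(1+31/2414) = 594/625 ≈ 0.950400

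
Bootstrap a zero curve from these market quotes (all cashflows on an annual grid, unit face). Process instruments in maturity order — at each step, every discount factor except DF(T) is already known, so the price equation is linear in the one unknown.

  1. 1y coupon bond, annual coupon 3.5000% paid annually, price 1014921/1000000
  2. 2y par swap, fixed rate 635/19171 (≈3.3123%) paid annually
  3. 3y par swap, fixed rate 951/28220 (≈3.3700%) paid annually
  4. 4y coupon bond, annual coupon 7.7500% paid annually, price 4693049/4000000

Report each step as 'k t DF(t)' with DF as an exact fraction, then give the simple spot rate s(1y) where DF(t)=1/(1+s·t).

1 1 4903/5000
2 2 1873/2000
3 3 9049/10000
4 4 8859/10000
s(1y) = (1/(4903/5000) − 1)/(1) = 97/4903 ≈ 1.9784%

step 1 [1y] bond c/1=7/200: DF=(1014921/1000000 − 7/200·(0))/(1+7/200) = 4903/5000 ≈ 0.980600
step 2 [2y] swap r/1=635/19171: DF=(1 − 635/19171·(0.980600))/(1+635/19171) = 1873/2000 ≈ 0.936500
step 3 [3y] swap r/1=951/28220: DF=(1 − 951/28220·(0.980600+0.936500))/(1+951/28220) = 9049/10000 ≈ 0.904900
step 4 [4y] bond c/1=31/400: DF=(4693049/4000000 − 31/400·(0.980600+0.936500+0.904900))/(1+31/400) = 8859/10000 ≈ 0.885900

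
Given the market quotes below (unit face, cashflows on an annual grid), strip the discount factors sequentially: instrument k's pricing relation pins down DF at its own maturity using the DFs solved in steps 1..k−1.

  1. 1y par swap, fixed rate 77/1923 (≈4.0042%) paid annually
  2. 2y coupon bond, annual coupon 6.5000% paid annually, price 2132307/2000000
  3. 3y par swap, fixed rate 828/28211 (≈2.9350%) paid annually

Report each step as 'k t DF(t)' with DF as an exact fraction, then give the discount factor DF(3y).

1 1 1923/2000
2 2 589/625
3 3 2293/2500
DF(3y) = 2293/2500 ≈ 0.917200

step 1 [1y] swap r/1=77/1923: DF=(1 − 77/1923·(0))/(1+77/1923) = 1923/2000 ≈ 0.961500
step 2 [2y] bond c/1=13/200: DF=(2132307/2000000 − 13/200·(0.961500))/(1+13/200) = 589/625 ≈ 0.942400
step 3 [3y] swap r/1=828/28211: DF=(1 − 828/28211·(0.961500+0.942400))/(1+828/28211) = 2293/2500 ≈ 0.917200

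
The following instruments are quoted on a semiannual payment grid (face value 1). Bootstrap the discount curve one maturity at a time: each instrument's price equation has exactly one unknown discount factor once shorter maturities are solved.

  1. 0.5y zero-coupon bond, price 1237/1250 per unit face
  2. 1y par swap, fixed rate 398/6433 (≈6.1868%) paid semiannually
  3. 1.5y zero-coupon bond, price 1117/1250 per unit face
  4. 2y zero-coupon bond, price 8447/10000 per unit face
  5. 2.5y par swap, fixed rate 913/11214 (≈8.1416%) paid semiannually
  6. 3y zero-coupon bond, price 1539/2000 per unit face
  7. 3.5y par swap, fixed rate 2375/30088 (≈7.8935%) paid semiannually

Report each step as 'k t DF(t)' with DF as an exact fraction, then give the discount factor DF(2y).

1 1/2 1237/1250
2 1 9403/10000
3 3/2 1117/1250
4 2 8447/10000
5 5/2 4087/5000
6 3 1539/2000
7 7/2 61/80
DF(2y) = 8447/10000 ≈ 0.844700

step 1 [0.5y] zero: DF = P = 1237/1250 ≈ 0.989600
step 2 [1y] swap r/2=199/6433: DF=(1 − 199/6433·(0.989600))/(1+199/6433) = 9403/10000 ≈ 0.940300
step 3 [1.5y] zero: DF = P = 1117/1250 ≈ 0.893600
step 4 [2y] zero: DF = P = 8447/10000 ≈ 0.844700
step 5 [2.5y] swap r/2=913/22428: DF=(1 − 913/22428·(0.989600+0.940300+0.893600+0.844700))/(1+913/22428) = 4087/5000 ≈ 0.817400
step 6 [3y] zero: DF = P = 1539/2000 ≈ 0.769500
step 7 [3.5y] swap r/2=2375/60176: DF=(1 − 2375/60176·(0.989600+0.940300+0.893600+0.844700+0.817400+0.769500))/(1+2375/60176) = 61/80 ≈ 0.762500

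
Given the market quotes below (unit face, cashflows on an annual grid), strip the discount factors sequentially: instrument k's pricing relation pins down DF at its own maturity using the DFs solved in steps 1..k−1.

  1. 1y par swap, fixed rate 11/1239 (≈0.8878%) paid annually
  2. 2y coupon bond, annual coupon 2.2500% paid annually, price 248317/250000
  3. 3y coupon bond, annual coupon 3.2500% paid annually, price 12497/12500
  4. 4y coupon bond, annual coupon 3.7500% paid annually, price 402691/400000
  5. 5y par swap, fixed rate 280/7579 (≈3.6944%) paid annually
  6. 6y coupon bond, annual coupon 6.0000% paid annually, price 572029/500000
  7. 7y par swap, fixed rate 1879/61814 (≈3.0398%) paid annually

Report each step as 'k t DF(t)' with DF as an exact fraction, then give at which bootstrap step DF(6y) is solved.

1 1 1239/1250
2 2 1187/1250
3 3 567/625
4 4 4337/5000
5 5 104/125
6 6 8219/10000
7 7 8121/10000
DF(6y) is solved at step 6

step 1 [1y] swap r/1=11/1239: DF=(1 − 11/1239·(0))/(1+11/1239) = 1239/1250 ≈ 0.991200
step 2 [2y] bond c/1=9/400: DF=(248317/250000 − 9/400·(0.991200))/(1+9/400) = 1187/1250 ≈ 0.949600
step 3 [3y] bond c/1=13/400: DF=(12497/12500 − 13/400·(0.991200+0.949600))/(1+13/400) = 567/625 ≈ 0.907200
step 4 [4y] bond c/1=3/80: DF=(402691/400000 − 3/80·(0.991200+0.949600+0.907200))/(1+3/80) = 4337/5000 ≈ 0.867400
step 5 [5y] swap r/1=280/7579: DF=(1 − 280/7579·(0.991200+0.949600+0.907200+0.867400))/(1+280/7579) = 104/125 ≈ 0.832000
step 6 [6y] bond c/1=3/50: DF=(572029/500000 − 3/50·(0.991200+0.949600+0.907200+0.867400+0.832000))/(1+3/50) = 8219/10000 ≈ 0.821900
step 7 [7y] swap r/1=1879/61814: DF=(1 − 1879/61814·(0.991200+0.949600+0.907200+0.867400+0.832000+0.821900))/(1+1879/61814) = 8121/10000 ≈ 0.812100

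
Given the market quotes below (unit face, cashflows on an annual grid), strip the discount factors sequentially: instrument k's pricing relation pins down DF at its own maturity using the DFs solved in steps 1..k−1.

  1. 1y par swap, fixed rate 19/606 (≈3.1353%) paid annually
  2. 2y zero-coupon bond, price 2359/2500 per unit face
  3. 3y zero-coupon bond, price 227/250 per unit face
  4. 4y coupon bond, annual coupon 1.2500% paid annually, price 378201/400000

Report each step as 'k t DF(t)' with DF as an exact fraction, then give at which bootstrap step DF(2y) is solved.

1 1 606/625
2 2 2359/2500
3 3 227/250
4 4 899/1000
DF(2y) is solved at step 2

step 1 [1y] swap r/1=19/606: DF=(1 − 19/606·(0))/(1+19/606) = 606/625 ≈ 0.969600
step 2 [2y] zero: DF = P = 2359/2500 ≈ 0.943600
step 3 [3y] zero: DF = P = 227/250 ≈ 0.908000
step 4 [4y] bond c/1=1/80: DF=(378201/400000 − 1/80·(0.969600+0.943600+0.908000))/(1+1/80) = 899/1000 ≈ 0.899000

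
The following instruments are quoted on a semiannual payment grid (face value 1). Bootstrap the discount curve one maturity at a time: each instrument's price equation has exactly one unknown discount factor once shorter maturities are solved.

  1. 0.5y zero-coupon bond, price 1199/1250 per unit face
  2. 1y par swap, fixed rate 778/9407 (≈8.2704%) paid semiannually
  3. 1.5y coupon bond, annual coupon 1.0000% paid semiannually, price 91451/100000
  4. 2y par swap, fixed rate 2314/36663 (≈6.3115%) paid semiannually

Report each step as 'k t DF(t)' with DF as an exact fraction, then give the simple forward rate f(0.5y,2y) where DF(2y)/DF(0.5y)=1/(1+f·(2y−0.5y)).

1 1/2 1199/1250
2 1 4611/5000
3 3/2 4503/5000
4 2 8843/10000
f(0.5y,2y) = ((1199/1250)/(8843/10000) − 1)/(3/2) = 1498/26529 ≈ 5.6467%

step 1 [0.5y] zero: DF = P = 1199/1250 ≈ 0.959200
step 2 [1y] swap r/2=389/9407: DF=(1 − 389/9407·(0.959200))/(1+389/9407) = 4611/5000 ≈ 0.922200
step 3 [1.5y] bond c/2=1/200: DF=(91451/100000 − 1/200·(0.959200+0.922200))/(1+1/200) = 4503/5000 ≈ 0.900600
step 4 [2y] swap r/2=1157/36663: DF=(1 − 1157/36663·(0.959200+0.922200+0.900600))/(1+1157/36663) = 8843/10000 ≈ 0.884300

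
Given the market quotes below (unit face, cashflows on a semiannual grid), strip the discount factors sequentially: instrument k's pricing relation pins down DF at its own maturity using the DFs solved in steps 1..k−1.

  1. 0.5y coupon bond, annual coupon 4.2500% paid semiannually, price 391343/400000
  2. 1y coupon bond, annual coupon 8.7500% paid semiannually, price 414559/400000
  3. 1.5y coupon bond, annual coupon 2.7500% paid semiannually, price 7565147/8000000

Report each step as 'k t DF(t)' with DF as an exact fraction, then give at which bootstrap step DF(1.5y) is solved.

1 1/2 479/500
2 1 1191/1250
3 3/2 9069/10000
DF(1.5y) is solved at step 3

step 1 [0.5y] bond c/2=17/800: DF=(391343/400000 − 17/800·(0))/(1+17/800) = 479/500 ≈ 0.958000
step 2 [1y] bond c/2=7/160: DF=(414559/400000 − 7/160·(0.958000))/(1+7/160) = 1191/1250 ≈ 0.952800
step 3 [1.5y] bond c/2=11/800: DF=(7565147/8000000 − 11/800·(0.958000+0.952800))/(1+11/800) = 9069/10000 ≈ 0.906900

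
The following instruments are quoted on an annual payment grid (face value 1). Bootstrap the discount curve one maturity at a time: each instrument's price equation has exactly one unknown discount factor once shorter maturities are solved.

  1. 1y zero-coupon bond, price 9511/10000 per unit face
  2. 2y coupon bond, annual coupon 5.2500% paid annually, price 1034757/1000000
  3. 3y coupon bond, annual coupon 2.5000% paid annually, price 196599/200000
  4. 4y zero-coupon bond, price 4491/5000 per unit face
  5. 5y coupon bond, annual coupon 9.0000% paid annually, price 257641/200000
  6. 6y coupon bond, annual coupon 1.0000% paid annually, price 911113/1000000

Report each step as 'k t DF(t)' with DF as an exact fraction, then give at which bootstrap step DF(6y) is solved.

1 1 9511/10000
2 2 9357/10000
3 3 913/1000
4 4 4491/5000
5 5 1753/2000
6 6 1071/1250
DF(6y) is solved at step 6

step 1 [1y] zero: DF = P = 9511/10000 ≈ 0.951100
step 2 [2y] bond c/1=21/400: DF=(1034757/1000000 − 21/400·(0.951100))/(1+21/400) = 9357/10000 ≈ 0.935700
step 3 [3y] bond c/1=1/40: DF=(196599/200000 − 1/40·(0.951100+0.935700))/(1+1/40) = 913/1000 ≈ 0.913000
step 4 [4y] zero: DF = P = 4491/5000 ≈ 0.898200
step 5 [5y] bond c/1=9/100: DF=(257641/200000 − 9/100·(0.951100+0.935700+0.913000+0.898200))/(1+9/100) = 1753/2000 ≈ 0.876500
step 6 [6y] bond c/1=1/100: DF=(911113/1000000 − 1/100·(0.951100+0.935700+0.913000+0.898200+0.876500))/(1+1/100) = 1071/1250 ≈ 0.856800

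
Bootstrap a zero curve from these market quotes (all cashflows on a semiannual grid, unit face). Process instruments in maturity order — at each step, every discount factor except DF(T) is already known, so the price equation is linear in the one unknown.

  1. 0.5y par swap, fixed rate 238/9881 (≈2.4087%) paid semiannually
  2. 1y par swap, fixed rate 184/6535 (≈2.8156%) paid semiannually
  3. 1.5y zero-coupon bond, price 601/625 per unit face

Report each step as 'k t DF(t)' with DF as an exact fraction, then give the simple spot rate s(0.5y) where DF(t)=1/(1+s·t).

step 1 [0.5y] swap r/2=119/9881: DF=(1 − 119/9881·(0))/(1+119/9881) = 9881/10000 ≈ 0.988100
step 2 [1y] swap r/2=92/6535: DF=(1 − 92/6535·(0.988100))/(1+92/6535) = 2431/2500 ≈ 0.972400
step 3 [1.5y] zero: DF = P = 601/625 ≈ 0.961600

1 1/2 9881/10000
2 1 2431/2500
3 3/2 601/625
s(0.5y) = (1/(9881/10000) − 1)/(1/2) = 238/9881 ≈ 2.4087%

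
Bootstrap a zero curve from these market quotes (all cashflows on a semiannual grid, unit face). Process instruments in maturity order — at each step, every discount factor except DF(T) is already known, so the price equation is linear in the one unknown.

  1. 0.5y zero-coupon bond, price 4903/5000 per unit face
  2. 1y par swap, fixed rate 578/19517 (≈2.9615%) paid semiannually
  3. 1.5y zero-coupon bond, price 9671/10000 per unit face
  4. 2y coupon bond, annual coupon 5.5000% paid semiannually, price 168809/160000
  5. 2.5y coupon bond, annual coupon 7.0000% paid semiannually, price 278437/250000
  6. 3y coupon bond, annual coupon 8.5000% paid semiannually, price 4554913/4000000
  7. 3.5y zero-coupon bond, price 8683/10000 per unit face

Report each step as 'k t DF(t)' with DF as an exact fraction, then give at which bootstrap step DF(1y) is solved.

1 1/2 4903/5000
2 1 9711/10000
3 3/2 9671/10000
4 2 9487/10000
5 5/2 9453/10000
6 3 8961/10000
7 7/2 8683/10000
DF(1y) is solved at step 2

step 1 [0.5y] zero: DF = P = 4903/5000 ≈ 0.980600
step 2 [1y] swap r/2=289/19517: DF=(1 − 289/19517·(0.980600))/(1+289/19517) = 9711/10000 ≈ 0.971100
step 3 [1.5y] zero: DF = P = 9671/10000 ≈ 0.967100
step 4 [2y] bond c/2=11/400: DF=(168809/160000 − 11/400·(0.980600+0.971100+0.967100))/(1+11/400) = 9487/10000 ≈ 0.948700
step 5 [2.5y] bond c/2=7/200: DF=(278437/250000 − 7/200·(0.980600+0.971100+0.967100+0.948700))/(1+7/200) = 9453/10000 ≈ 0.945300
step 6 [3y] bond c/2=17/400: DF=(4554913/4000000 − 17/400·(0.980600+0.971100+0.967100+0.948700+0.945300))/(1+17/400) = 8961/10000 ≈ 0.896100
step 7 [3.5y] zero: DF = P = 8683/10000 ≈ 0.868300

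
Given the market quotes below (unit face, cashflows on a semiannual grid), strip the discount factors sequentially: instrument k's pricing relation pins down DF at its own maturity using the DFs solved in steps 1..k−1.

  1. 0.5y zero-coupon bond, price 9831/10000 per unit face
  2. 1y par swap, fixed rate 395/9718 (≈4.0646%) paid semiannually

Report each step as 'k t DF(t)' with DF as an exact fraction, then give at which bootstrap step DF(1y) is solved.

1 1/2 9831/10000
2 1 1921/2000
DF(1y) is solved at step 2

step 1 [0.5y] zero: DF = P = 9831/10000 ≈ 0.983100
step 2 [1y] swap r/2=395/19436: DF=(1 − 395/19436·(0.983100))/(1+395/19436) = 1921/2000 ≈ 0.960500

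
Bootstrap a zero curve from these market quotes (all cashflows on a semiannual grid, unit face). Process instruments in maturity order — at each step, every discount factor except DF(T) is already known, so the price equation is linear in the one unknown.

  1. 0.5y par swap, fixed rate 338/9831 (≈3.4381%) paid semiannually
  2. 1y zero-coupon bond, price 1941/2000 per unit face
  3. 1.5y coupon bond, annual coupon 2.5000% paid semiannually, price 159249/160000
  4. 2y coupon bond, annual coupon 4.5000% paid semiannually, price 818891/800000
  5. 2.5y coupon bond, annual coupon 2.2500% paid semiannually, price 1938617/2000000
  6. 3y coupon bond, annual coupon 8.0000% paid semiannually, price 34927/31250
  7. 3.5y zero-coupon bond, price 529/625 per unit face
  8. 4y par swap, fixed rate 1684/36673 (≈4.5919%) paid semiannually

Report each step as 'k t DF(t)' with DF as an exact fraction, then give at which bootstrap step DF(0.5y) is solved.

1 1/2 9831/10000
2 1 1941/2000
3 3/2 9589/10000
4 2 937/1000
5 5/2 9157/10000
6 3 4457/5000
7 7/2 529/625
8 4 2079/2500
DF(0.5y) is solved at step 1

step 1 [0.5y] swap r/2=169/9831: DF=(1 − 169/9831·(0))/(1+169/9831) = 9831/10000 ≈ 0.983100
step 2 [1y] zero: DF = P = 1941/2000 ≈ 0.970500
step 3 [1.5y] bond c/2=1/80: DF=(159249/160000 − 1/80·(0.983100+0.970500))/(1+1/80) = 9589/10000 ≈ 0.958900
step 4 [2y] bond c/2=9/400: DF=(818891/800000 − 9/400·(0.983100+0.970500+0.958900))/(1+9/400) = 937/1000 ≈ 0.937000
step 5 [2.5y] bond c/2=9/800: DF=(1938617/2000000 − 9/800·(0.983100+0.970500+0.958900+0.937000))/(1+9/800) = 9157/10000 ≈ 0.915700
step 6 [3y] bond c/2=1/25: DF=(34927/31250 − 1/25·(0.983100+0.970500+0.958900+0.937000+0.915700))/(1+1/25) = 4457/5000 ≈ 0.891400
step 7 [3.5y] zero: DF = P = 529/625 ≈ 0.846400
step 8 [4y] swap r/2=842/36673: DF=(1 − 842/36673·(0.983100+0.970500+0.958900+0.937000+0.915700+0.891400+0.846400))/(1+842/36673) = 2079/2500 ≈ 0.831600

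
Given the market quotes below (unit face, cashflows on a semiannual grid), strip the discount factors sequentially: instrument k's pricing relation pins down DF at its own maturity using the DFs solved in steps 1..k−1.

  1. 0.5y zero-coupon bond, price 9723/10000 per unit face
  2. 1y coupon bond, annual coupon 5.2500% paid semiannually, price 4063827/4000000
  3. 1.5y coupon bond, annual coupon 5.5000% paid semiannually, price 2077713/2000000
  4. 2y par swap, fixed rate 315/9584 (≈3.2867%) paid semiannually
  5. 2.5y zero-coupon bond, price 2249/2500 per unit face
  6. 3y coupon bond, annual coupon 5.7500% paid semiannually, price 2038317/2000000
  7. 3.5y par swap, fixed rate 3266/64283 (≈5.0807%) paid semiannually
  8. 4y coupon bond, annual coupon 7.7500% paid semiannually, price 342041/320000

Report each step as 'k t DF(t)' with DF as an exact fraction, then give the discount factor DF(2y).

1 1/2 9723/10000
2 1 9651/10000
3 3/2 1199/1250
4 2 937/1000
5 5/2 2249/2500
6 3 1073/1250
7 7/2 8367/10000
8 4 1973/2500
DF(2y) = 937/1000 ≈ 0.937000

step 1 [0.5y] zero: DF = P = 9723/10000 ≈ 0.972300
step 2 [1y] bond c/2=21/800: DF=(4063827/4000000 − 21/800·(0.972300))/(1+21/800) = 9651/10000 ≈ 0.965100
step 3 [1.5y] bond c/2=11/400: DF=(2077713/2000000 − 11/400·(0.972300+0.965100))/(1+11/400) = 1199/1250 ≈ 0.959200
step 4 [2y] swap r/2=315/19168: DF=(1 − 315/19168·(0.972300+0.965100+0.959200))/(1+315/19168) = 937/1000 ≈ 0.937000
step 5 [2.5y] zero: DF = P = 2249/2500 ≈ 0.899600
step 6 [3y] bond c/2=23/800: DF=(2038317/2000000 − 23/800·(0.972300+0.965100+0.959200+0.937000+0.899600))/(1+23/800) = 1073/1250 ≈ 0.858400
step 7 [3.5y] swap r/2=1633/64283: DF=(1 − 1633/64283·(0.972300+0.965100+0.959200+0.937000+0.899600+0.858400))/(1+1633/64283) = 8367/10000 ≈ 0.836700
step 8 [4y] bond c/2=31/800: DF=(342041/320000 − 31/800·(0.972300+0.965100+0.959200+0.937000+0.899600+0.858400+0.836700))/(1+31/800) = 1973/2500 ≈ 0.789200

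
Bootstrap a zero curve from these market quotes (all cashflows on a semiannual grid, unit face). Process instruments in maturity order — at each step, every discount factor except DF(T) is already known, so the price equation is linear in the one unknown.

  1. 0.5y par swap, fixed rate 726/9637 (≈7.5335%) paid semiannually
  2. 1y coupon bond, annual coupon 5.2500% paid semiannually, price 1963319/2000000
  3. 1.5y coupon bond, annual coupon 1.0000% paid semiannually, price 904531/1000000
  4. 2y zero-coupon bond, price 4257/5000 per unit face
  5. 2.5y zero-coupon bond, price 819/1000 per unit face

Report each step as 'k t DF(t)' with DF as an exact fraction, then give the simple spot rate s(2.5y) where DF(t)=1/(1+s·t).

step 1 [0.5y] swap r/2=363/9637: DF=(1 − 363/9637·(0))/(1+363/9637) = 9637/10000 ≈ 0.963700
step 2 [1y] bond c/2=21/800: DF=(1963319/2000000 − 21/800·(0.963700))/(1+21/800) = 9319/10000 ≈ 0.931900
step 3 [1.5y] bond c/2=1/200: DF=(904531/1000000 − 1/200·(0.963700+0.931900))/(1+1/200) = 4453/5000 ≈ 0.890600
step 4 [2y] zero: DF = P = 4257/5000 ≈ 0.851400
step 5 [2.5y] zero: DF = P = 819/1000 ≈ 0.819000

1 1/2 9637/10000
2 1 9319/10000
3 3/2 4453/5000
4 2 4257/5000
5 5/2 819/1000
s(2.5y) = (1/(819/1000) − 1)/(5/2) = 362/4095 ≈ 8.8400%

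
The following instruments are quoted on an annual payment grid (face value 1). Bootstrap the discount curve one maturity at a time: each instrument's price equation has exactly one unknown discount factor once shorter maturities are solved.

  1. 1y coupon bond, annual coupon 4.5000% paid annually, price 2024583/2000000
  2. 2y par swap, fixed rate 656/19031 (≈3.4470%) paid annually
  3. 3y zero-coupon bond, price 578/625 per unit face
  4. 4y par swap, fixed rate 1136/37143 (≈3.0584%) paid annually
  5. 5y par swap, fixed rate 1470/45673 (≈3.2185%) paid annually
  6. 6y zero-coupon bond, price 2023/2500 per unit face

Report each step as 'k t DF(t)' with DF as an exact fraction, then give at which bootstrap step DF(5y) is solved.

1 1 9687/10000
2 2 584/625
3 3 578/625
4 4 554/625
5 5 853/1000
6 6 2023/2500
DF(5y) is solved at step 5

step 1 [1y] bond c/1=9/200: DF=(2024583/2000000 − 9/200·(0))/(1+9/200) = 9687/10000 ≈ 0.968700
step 2 [2y] swap r/1=656/19031: DF=(1 − 656/19031·(0.968700))/(1+656/19031) = 584/625 ≈ 0.934400
step 3 [3y] zero: DF = P = 578/625 ≈ 0.924800
step 4 [4y] swap r/1=1136/37143: DF=(1 − 1136/37143·(0.968700+0.934400+0.924800))/(1+1136/37143) = 554/625 ≈ 0.886400
step 5 [5y] swap r/1=1470/45673: DF=(1 − 1470/45673·(0.968700+0.934400+0.924800+0.886400))/(1+1470/45673) = 853/1000 ≈ 0.853000
step 6 [6y] zero: DF = P = 2023/2500 ≈ 0.809200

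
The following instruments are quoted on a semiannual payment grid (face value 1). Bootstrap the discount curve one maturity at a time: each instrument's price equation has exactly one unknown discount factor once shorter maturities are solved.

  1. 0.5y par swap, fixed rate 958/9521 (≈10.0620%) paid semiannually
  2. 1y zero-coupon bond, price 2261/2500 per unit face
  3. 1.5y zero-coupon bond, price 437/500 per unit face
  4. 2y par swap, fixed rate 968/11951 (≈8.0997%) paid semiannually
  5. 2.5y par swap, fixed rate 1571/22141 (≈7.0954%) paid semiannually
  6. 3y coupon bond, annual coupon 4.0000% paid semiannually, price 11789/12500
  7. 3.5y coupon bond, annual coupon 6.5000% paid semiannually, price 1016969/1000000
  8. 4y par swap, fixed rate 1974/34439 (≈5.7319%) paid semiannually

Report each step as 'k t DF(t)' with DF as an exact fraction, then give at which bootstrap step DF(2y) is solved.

1 1/2 9521/10000
2 1 2261/2500
3 3/2 437/500
4 2 2137/2500
5 5/2 8429/10000
6 3 4189/5000
7 7/2 512/625
8 4 4013/5000
DF(2y) is solved at step 4

step 1 [0.5y] swap r/2=479/9521: DF=(1 − 479/9521·(0))/(1+479/9521) = 9521/10000 ≈ 0.952100
step 2 [1y] zero: DF = P = 2261/2500 ≈ 0.904400
step 3 [1.5y] zero: DF = P = 437/500 ≈ 0.874000
step 4 [2y] swap r/2=484/11951: DF=(1 − 484/11951·(0.952100+0.904400+0.874000))/(1+484/11951) = 2137/2500 ≈ 0.854800
step 5 [2.5y] swap r/2=1571/44282: DF=(1 − 1571/44282·(0.952100+0.904400+0.874000+0.854800))/(1+1571/44282) = 8429/10000 ≈ 0.842900
step 6 [3y] bond c/2=1/50: DF=(11789/12500 − 1/50·(0.952100+0.904400+0.874000+0.854800+0.842900))/(1+1/50) = 4189/5000 ≈ 0.837800
step 7 [3.5y] bond c/2=13/400: DF=(1016969/1000000 − 13/400·(0.952100+0.904400+0.874000+0.854800+0.842900+0.837800))/(1+13/400) = 512/625 ≈ 0.819200
step 8 [4y] swap r/2=987/34439: DF=(1 − 987/34439·(0.952100+0.904400+0.874000+0.854800+0.842900+0.837800+0.819200))/(1+987/34439) = 4013/5000 ≈ 0.802600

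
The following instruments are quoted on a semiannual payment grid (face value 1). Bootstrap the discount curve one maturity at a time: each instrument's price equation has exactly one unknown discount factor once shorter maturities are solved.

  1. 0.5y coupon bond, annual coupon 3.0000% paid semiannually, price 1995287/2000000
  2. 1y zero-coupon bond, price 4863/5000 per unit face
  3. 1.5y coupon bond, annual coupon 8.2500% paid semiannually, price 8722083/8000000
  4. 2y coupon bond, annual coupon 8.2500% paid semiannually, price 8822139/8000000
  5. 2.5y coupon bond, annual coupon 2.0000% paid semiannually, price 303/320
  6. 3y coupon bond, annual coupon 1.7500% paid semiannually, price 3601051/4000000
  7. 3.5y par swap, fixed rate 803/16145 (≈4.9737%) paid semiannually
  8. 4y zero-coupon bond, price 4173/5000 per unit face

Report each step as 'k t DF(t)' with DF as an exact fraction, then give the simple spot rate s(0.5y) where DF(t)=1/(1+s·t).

1 1/2 9829/10000
2 1 4863/5000
3 3/2 606/625
4 2 1179/1250
5 5/2 562/625
6 3 8511/10000
7 7/2 4197/5000
8 4 4173/5000
s(0.5y) = (1/(9829/10000) − 1)/(1/2) = 342/9829 ≈ 3.4795%

step 1 [0.5y] bond c/2=3/200: DF=(1995287/2000000 − 3/200·(0))/(1+3/200) = 9829/10000 ≈ 0.982900
step 2 [1y] zero: DF = P = 4863/5000 ≈ 0.972600
step 3 [1.5y] bond c/2=33/800: DF=(8722083/8000000 − 33/800·(0.982900+0.972600))/(1+33/800) = 606/625 ≈ 0.969600
step 4 [2y] bond c/2=33/800: DF=(8822139/8000000 − 33/800·(0.982900+0.972600+0.969600))/(1+33/800) = 1179/1250 ≈ 0.943200
step 5 [2.5y] bond c/2=1/100: DF=(303/320 − 1/100·(0.982900+0.972600+0.969600+0.943200))/(1+1/100) = 562/625 ≈ 0.899200
step 6 [3y] bond c/2=7/800: DF=(3601051/4000000 − 7/800·(0.982900+0.972600+0.969600+0.943200+0.899200))/(1+7/800) = 8511/10000 ≈ 0.851100
step 7 [3.5y] swap r/2=803/32290: DF=(1 − 803/32290·(0.982900+0.972600+0.969600+0.943200+0.899200+0.851100))/(1+803/32290) = 4197/5000 ≈ 0.839400
step 8 [4y] zero: DF = P = 4173/5000 ≈ 0.834600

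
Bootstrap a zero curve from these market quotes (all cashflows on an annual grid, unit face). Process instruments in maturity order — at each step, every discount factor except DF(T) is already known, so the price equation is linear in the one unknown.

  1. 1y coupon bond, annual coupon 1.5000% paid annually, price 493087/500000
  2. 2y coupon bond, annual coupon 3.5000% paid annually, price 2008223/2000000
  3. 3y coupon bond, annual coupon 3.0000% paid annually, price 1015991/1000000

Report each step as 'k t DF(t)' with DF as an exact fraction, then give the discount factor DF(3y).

step 1 [1y] bond c/1=3/200: DF=(493087/500000 − 3/200·(0))/(1+3/200) = 2429/2500 ≈ 0.971600
step 2 [2y] bond c/1=7/200: DF=(2008223/2000000 − 7/200·(0.971600))/(1+7/200) = 9373/10000 ≈ 0.937300
step 3 [3y] bond c/1=3/100: DF=(1015991/1000000 − 3/100·(0.971600+0.937300))/(1+3/100) = 2327/2500 ≈ 0.930800

1 1 2429/2500
2 2 9373/10000
3 3 2327/2500
DF(3y) = 2327/2500 ≈ 0.930800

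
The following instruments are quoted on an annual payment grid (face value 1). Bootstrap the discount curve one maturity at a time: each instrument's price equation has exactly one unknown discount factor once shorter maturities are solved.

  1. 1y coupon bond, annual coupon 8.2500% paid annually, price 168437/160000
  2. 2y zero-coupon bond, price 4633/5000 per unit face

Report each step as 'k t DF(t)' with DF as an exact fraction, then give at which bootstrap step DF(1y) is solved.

1 1 389/400
2 2 4633/5000
DF(1y) is solved at step 1

step 1 [1y] bond c/1=33/400: DF=(168437/160000 − 33/400·(0))/(1+33/400) = 389/400 ≈ 0.972500
step 2 [2y] zero: DF = P = 4633/5000 ≈ 0.926600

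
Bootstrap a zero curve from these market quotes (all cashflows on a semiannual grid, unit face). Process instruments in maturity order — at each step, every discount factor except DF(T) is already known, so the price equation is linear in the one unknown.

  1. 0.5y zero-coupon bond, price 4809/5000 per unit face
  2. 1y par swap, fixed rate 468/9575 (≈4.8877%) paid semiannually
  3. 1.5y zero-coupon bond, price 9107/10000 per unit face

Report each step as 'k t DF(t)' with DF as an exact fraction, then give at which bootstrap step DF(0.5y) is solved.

step 1 [0.5y] zero: DF = P = 4809/5000 ≈ 0.961800
step 2 [1y] swap r/2=234/9575: DF=(1 − 234/9575·(0.961800))/(1+234/9575) = 2383/2500 ≈ 0.953200
step 3 [1.5y] zero: DF = P = 9107/10000 ≈ 0.910700

1 1/2 4809/5000
2 1 2383/2500
3 3/2 9107/10000
DF(0.5y) is solved at step 1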